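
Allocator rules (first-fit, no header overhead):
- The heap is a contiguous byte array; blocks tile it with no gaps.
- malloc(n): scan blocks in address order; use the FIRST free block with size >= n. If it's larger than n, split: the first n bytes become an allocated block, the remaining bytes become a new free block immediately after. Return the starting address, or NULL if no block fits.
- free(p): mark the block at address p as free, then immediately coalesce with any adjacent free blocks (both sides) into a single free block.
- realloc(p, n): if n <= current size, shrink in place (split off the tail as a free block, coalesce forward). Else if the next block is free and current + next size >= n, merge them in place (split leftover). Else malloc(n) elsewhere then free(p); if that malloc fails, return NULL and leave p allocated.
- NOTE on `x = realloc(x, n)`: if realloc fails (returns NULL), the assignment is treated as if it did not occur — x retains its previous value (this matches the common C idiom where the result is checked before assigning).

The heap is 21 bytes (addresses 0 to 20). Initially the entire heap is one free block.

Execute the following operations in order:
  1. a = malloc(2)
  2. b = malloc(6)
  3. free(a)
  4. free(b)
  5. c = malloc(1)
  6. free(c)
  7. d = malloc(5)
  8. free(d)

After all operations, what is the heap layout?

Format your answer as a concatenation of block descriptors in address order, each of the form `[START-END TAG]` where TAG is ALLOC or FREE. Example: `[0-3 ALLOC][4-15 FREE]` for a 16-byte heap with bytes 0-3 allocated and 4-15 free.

Op 1: a = malloc(2) -> a = 0; heap: [0-1 ALLOC][2-20 FREE]
Op 2: b = malloc(6) -> b = 2; heap: [0-1 ALLOC][2-7 ALLOC][8-20 FREE]
Op 3: free(a) -> (freed a); heap: [0-1 FREE][2-7 ALLOC][8-20 FREE]
Op 4: free(b) -> (freed b); heap: [0-20 FREE]
Op 5: c = malloc(1) -> c = 0; heap: [0-0 ALLOC][1-20 FREE]
Op 6: free(c) -> (freed c); heap: [0-20 FREE]
Op 7: d = malloc(5) -> d = 0; heap: [0-4 ALLOC][5-20 FREE]
Op 8: free(d) -> (freed d); heap: [0-20 FREE]

Answer: [0-20 FREE]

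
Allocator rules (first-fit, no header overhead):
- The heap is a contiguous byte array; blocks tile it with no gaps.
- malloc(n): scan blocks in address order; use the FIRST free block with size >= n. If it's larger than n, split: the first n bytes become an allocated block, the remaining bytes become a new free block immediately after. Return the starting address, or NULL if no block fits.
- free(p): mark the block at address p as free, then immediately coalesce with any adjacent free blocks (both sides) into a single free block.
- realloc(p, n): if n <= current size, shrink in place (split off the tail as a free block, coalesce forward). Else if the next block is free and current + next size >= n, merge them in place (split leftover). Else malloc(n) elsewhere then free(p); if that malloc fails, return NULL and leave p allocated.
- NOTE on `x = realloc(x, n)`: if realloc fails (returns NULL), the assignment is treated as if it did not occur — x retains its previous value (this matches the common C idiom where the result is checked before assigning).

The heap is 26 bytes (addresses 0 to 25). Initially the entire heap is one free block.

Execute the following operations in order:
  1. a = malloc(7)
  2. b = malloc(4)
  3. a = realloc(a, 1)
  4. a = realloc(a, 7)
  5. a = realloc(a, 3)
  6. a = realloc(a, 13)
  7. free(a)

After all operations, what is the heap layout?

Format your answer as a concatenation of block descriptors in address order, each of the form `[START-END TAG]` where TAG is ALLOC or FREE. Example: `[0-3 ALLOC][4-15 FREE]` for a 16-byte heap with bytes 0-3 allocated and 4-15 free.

Op 1: a = malloc(7) -> a = 0; heap: [0-6 ALLOC][7-25 FREE]
Op 2: b = malloc(4) -> b = 7; heap: [0-6 ALLOC][7-10 ALLOC][11-25 FREE]
Op 3: a = realloc(a, 1) -> a = 0; heap: [0-0 ALLOC][1-6 FREE][7-10 ALLOC][11-25 FREE]
Op 4: a = realloc(a, 7) -> a = 0; heap: [0-6 ALLOC][7-10 ALLOC][11-25 FREE]
Op 5: a = realloc(a, 3) -> a = 0; heap: [0-2 ALLOC][3-6 FREE][7-10 ALLOC][11-25 FREE]
Op 6: a = realloc(a, 13) -> a = 11; heap: [0-6 FREE][7-10 ALLOC][11-23 ALLOC][24-25 FREE]
Op 7: free(a) -> (freed a); heap: [0-6 FREE][7-10 ALLOC][11-25 FREE]

Answer: [0-6 FREE][7-10 ALLOC][11-25 FREE]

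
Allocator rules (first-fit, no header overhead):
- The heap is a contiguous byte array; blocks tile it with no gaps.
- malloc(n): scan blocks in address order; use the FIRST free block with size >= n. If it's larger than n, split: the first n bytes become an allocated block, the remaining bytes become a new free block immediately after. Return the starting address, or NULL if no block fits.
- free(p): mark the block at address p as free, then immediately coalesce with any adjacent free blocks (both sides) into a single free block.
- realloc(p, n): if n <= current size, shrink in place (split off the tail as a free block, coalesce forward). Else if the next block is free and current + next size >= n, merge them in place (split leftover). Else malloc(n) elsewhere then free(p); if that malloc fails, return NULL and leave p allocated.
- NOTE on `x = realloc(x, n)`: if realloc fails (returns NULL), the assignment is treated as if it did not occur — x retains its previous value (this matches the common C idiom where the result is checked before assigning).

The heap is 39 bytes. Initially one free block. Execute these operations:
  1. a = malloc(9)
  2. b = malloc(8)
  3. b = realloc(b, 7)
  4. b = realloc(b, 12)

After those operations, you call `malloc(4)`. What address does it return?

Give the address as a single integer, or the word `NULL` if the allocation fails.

Op 1: a = malloc(9) -> a = 0; heap: [0-8 ALLOC][9-38 FREE]
Op 2: b = malloc(8) -> b = 9; heap: [0-8 ALLOC][9-16 ALLOC][17-38 FREE]
Op 3: b = realloc(b, 7) -> b = 9; heap: [0-8 ALLOC][9-15 ALLOC][16-38 FREE]
Op 4: b = realloc(b, 12) -> b = 9; heap: [0-8 ALLOC][9-20 ALLOC][21-38 FREE]
malloc(4): first-fit scan over [0-8 ALLOC][9-20 ALLOC][21-38 FREE] -> 21

Answer: 21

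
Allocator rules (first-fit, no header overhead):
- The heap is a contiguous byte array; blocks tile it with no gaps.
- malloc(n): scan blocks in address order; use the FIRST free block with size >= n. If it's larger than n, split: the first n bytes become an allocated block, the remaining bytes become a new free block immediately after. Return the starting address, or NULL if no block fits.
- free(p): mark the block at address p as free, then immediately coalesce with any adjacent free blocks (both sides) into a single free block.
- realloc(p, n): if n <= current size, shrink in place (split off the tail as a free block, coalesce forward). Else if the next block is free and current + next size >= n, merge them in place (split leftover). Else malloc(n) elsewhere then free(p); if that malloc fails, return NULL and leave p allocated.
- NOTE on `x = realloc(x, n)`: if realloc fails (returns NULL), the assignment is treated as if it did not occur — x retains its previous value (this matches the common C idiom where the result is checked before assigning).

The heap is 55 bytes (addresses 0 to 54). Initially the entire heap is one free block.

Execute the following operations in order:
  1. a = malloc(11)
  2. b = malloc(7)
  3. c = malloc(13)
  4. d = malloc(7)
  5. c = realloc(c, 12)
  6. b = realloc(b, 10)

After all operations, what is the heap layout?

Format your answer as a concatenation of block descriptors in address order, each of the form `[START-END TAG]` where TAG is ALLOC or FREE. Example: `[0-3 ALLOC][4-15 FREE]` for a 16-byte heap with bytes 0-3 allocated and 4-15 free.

Op 1: a = malloc(11) -> a = 0; heap: [0-10 ALLOC][11-54 FREE]
Op 2: b = malloc(7) -> b = 11; heap: [0-10 ALLOC][11-17 ALLOC][18-54 FREE]
Op 3: c = malloc(13) -> c = 18; heap: [0-10 ALLOC][11-17 ALLOC][18-30 ALLOC][31-54 FREE]
Op 4: d = malloc(7) -> d = 31; heap: [0-10 ALLOC][11-17 ALLOC][18-30 ALLOC][31-37 ALLOC][38-54 FREE]
Op 5: c = realloc(c, 12) -> c = 18; heap: [0-10 ALLOC][11-17 ALLOC][18-29 ALLOC][30-30 FREE][31-37 ALLOC][38-54 FREE]
Op 6: b = realloc(b, 10) -> b = 38; heap: [0-10 ALLOC][11-17 FREE][18-29 ALLOC][30-30 FREE][31-37 ALLOC][38-47 ALLOC][48-54 FREE]

Answer: [0-10 ALLOC][11-17 FREE][18-29 ALLOC][30-30 FREE][31-37 ALLOC][38-47 ALLOC][48-54 FREE]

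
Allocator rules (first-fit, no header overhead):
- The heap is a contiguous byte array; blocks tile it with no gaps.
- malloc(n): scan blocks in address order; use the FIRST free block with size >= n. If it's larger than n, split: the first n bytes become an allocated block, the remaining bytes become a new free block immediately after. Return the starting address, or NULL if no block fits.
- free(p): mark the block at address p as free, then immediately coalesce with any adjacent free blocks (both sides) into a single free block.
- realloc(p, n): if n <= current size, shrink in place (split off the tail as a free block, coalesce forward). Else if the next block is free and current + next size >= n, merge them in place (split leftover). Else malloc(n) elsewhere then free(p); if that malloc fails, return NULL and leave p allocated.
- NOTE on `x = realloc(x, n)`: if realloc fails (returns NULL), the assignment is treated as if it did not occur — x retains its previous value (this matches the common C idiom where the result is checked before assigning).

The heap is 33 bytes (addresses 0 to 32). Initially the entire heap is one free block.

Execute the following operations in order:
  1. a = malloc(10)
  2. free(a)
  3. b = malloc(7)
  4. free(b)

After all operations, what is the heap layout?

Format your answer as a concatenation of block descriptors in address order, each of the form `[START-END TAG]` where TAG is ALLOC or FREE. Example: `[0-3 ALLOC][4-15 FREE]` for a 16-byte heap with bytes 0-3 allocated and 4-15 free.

Op 1: a = malloc(10) -> a = 0; heap: [0-9 ALLOC][10-32 FREE]
Op 2: free(a) -> (freed a); heap: [0-32 FREE]
Op 3: b = malloc(7) -> b = 0; heap: [0-6 ALLOC][7-32 FREE]
Op 4: free(b) -> (freed b); heap: [0-32 FREE]

Answer: [0-32 FREE]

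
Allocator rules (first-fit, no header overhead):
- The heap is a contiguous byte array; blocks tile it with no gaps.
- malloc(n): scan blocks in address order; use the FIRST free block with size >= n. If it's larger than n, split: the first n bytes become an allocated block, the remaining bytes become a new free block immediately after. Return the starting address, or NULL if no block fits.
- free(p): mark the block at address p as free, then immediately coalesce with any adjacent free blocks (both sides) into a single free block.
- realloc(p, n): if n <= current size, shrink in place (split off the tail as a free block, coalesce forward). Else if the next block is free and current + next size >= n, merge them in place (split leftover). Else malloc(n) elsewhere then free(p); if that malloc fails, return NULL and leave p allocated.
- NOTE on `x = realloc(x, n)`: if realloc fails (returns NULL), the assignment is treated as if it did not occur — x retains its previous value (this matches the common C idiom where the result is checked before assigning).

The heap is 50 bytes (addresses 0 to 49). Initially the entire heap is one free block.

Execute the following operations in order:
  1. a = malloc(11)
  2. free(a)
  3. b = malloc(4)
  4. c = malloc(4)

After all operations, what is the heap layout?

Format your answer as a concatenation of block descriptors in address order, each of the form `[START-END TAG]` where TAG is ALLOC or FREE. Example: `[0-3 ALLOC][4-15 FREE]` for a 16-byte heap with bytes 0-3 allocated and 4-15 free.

Op 1: a = malloc(11) -> a = 0; heap: [0-10 ALLOC][11-49 FREE]
Op 2: free(a) -> (freed a); heap: [0-49 FREE]
Op 3: b = malloc(4) -> b = 0; heap: [0-3 ALLOC][4-49 FREE]
Op 4: c = malloc(4) -> c = 4; heap: [0-3 ALLOC][4-7 ALLOC][8-49 FREE]

Answer: [0-3 ALLOC][4-7 ALLOC][8-49 FREE]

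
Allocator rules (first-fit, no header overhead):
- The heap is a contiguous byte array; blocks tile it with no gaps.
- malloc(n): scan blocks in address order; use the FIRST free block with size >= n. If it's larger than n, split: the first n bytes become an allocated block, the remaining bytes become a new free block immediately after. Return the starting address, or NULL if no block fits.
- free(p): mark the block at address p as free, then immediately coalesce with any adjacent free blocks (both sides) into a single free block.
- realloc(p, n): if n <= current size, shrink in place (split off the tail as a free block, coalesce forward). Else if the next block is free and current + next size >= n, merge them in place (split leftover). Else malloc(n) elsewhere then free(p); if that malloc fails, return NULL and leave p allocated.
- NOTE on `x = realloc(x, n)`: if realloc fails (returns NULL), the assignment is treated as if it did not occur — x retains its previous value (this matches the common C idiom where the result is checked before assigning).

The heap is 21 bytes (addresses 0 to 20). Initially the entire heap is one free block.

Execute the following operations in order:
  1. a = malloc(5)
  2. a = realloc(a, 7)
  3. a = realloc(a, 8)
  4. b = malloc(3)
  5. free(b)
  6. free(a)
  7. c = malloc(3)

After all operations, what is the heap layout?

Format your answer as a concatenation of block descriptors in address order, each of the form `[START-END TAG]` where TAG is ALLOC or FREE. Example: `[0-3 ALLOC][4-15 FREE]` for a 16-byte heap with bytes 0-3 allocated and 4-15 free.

Answer: [0-2 ALLOC][3-20 FREE]

Derivation:
Op 1: a = malloc(5) -> a = 0; heap: [0-4 ALLOC][5-20 FREE]
Op 2: a = realloc(a, 7) -> a = 0; heap: [0-6 ALLOC][7-20 FREE]
Op 3: a = realloc(a, 8) -> a = 0; heap: [0-7 ALLOC][8-20 FREE]
Op 4: b = malloc(3) -> b = 8; heap: [0-7 ALLOC][8-10 ALLOC][11-20 FREE]
Op 5: free(b) -> (freed b); heap: [0-7 ALLOC][8-20 FREE]
Op 6: free(a) -> (freed a); heap: [0-20 FREE]
Op 7: c = malloc(3) -> c = 0; heap: [0-2 ALLOC][3-20 FREE]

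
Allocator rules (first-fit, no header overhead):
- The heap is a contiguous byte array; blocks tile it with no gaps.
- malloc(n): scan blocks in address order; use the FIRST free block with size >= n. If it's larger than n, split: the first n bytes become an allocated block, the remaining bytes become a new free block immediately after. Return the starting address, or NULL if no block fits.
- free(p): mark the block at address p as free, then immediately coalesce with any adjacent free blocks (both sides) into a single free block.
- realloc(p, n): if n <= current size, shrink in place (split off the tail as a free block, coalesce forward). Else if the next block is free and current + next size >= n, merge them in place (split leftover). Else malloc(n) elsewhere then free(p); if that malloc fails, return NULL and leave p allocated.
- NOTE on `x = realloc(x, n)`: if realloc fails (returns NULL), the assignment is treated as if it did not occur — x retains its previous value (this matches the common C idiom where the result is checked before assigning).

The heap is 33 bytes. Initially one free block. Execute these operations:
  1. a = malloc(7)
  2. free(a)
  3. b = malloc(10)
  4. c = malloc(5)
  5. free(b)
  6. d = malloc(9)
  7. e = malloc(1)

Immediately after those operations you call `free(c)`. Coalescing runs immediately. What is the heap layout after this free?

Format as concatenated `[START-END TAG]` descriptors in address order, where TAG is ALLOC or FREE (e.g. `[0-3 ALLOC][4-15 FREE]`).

Answer: [0-8 ALLOC][9-9 ALLOC][10-32 FREE]

Derivation:
Op 1: a = malloc(7) -> a = 0; heap: [0-6 ALLOC][7-32 FREE]
Op 2: free(a) -> (freed a); heap: [0-32 FREE]
Op 3: b = malloc(10) -> b = 0; heap: [0-9 ALLOC][10-32 FREE]
Op 4: c = malloc(5) -> c = 10; heap: [0-9 ALLOC][10-14 ALLOC][15-32 FREE]
Op 5: free(b) -> (freed b); heap: [0-9 FREE][10-14 ALLOC][15-32 FREE]
Op 6: d = malloc(9) -> d = 0; heap: [0-8 ALLOC][9-9 FREE][10-14 ALLOC][15-32 FREE]
Op 7: e = malloc(1) -> e = 9; heap: [0-8 ALLOC][9-9 ALLOC][10-14 ALLOC][15-32 FREE]
free(c): c = 10 -> block [10-14 ALLOC]; mark free, coalesce with adjacent free neighbors -> [0-8 ALLOC][9-9 ALLOC][10-32 FREE]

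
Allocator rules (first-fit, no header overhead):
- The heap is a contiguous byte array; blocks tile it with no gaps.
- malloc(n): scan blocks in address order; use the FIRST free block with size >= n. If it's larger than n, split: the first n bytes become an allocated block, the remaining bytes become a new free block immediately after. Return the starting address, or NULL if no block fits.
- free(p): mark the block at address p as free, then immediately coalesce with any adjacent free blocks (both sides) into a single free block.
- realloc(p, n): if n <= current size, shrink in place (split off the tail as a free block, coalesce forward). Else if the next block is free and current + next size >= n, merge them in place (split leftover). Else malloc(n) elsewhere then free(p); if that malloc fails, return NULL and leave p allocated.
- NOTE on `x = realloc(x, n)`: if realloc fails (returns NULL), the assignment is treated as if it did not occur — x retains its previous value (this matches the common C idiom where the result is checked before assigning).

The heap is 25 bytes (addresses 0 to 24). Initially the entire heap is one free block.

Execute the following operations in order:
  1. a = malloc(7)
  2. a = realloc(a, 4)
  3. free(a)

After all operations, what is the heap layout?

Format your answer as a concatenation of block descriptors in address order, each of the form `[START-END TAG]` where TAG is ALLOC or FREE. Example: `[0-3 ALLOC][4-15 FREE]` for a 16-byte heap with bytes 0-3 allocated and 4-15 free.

Answer: [0-24 FREE]

Derivation:
Op 1: a = malloc(7) -> a = 0; heap: [0-6 ALLOC][7-24 FREE]
Op 2: a = realloc(a, 4) -> a = 0; heap: [0-3 ALLOC][4-24 FREE]
Op 3: free(a) -> (freed a); heap: [0-24 FREE]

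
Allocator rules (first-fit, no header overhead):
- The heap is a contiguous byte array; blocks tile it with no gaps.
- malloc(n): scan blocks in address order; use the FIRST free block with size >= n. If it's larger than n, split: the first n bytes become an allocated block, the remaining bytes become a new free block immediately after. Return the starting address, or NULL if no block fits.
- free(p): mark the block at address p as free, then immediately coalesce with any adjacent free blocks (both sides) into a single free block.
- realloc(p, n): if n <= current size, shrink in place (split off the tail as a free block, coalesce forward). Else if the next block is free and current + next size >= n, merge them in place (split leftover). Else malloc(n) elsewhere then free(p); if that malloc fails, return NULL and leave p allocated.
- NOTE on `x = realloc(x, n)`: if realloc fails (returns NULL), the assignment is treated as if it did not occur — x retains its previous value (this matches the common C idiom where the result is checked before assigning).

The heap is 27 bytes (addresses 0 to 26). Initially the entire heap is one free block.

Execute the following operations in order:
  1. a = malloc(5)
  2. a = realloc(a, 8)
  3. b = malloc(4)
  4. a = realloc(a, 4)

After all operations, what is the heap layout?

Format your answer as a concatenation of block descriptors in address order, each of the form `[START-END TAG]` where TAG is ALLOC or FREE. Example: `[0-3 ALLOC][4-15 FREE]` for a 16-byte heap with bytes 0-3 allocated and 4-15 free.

Answer: [0-3 ALLOC][4-7 FREE][8-11 ALLOC][12-26 FREE]

Derivation:
Op 1: a = malloc(5) -> a = 0; heap: [0-4 ALLOC][5-26 FREE]
Op 2: a = realloc(a, 8) -> a = 0; heap: [0-7 ALLOC][8-26 FREE]
Op 3: b = malloc(4) -> b = 8; heap: [0-7 ALLOC][8-11 ALLOC][12-26 FREE]
Op 4: a = realloc(a, 4) -> a = 0; heap: [0-3 ALLOC][4-7 FREE][8-11 ALLOC][12-26 FREE]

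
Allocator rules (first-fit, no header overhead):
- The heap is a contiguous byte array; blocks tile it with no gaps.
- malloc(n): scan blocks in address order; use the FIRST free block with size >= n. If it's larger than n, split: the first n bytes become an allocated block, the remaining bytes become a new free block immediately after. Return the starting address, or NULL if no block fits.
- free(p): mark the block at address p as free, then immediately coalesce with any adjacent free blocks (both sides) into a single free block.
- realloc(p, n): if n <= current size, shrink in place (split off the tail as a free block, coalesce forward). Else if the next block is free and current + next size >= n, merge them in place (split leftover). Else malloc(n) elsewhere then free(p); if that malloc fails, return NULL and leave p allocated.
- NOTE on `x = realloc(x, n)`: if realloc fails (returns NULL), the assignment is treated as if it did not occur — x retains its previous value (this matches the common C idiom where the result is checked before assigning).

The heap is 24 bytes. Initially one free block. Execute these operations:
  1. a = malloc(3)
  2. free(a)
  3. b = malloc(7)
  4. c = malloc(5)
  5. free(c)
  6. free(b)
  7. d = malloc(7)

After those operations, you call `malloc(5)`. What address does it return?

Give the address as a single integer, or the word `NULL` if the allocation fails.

Op 1: a = malloc(3) -> a = 0; heap: [0-2 ALLOC][3-23 FREE]
Op 2: free(a) -> (freed a); heap: [0-23 FREE]
Op 3: b = malloc(7) -> b = 0; heap: [0-6 ALLOC][7-23 FREE]
Op 4: c = malloc(5) -> c = 7; heap: [0-6 ALLOC][7-11 ALLOC][12-23 FREE]
Op 5: free(c) -> (freed c); heap: [0-6 ALLOC][7-23 FREE]
Op 6: free(b) -> (freed b); heap: [0-23 FREE]
Op 7: d = malloc(7) -> d = 0; heap: [0-6 ALLOC][7-23 FREE]
malloc(5): first-fit scan over [0-6 ALLOC][7-23 FREE] -> 7

Answer: 7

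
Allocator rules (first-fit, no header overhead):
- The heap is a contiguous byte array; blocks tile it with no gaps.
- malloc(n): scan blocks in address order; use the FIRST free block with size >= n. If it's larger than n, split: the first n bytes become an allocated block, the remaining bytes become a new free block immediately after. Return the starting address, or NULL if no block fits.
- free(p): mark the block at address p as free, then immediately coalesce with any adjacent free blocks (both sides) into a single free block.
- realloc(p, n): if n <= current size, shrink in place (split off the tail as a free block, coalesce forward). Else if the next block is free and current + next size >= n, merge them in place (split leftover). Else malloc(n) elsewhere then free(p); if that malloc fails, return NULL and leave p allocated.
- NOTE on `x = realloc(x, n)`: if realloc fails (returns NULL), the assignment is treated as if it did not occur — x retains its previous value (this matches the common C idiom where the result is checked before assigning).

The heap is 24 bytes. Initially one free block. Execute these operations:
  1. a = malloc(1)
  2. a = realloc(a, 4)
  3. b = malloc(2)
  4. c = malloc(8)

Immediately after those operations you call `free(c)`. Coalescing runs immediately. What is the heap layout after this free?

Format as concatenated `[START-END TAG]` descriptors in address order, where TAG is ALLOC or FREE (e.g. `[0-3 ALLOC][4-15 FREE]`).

Op 1: a = malloc(1) -> a = 0; heap: [0-0 ALLOC][1-23 FREE]
Op 2: a = realloc(a, 4) -> a = 0; heap: [0-3 ALLOC][4-23 FREE]
Op 3: b = malloc(2) -> b = 4; heap: [0-3 ALLOC][4-5 ALLOC][6-23 FREE]
Op 4: c = malloc(8) -> c = 6; heap: [0-3 ALLOC][4-5 ALLOC][6-13 ALLOC][14-23 FREE]
free(c): c = 6 -> block [6-13 ALLOC]; mark free, coalesce with adjacent free neighbors -> [0-3 ALLOC][4-5 ALLOC][6-23 FREE]

Answer: [0-3 ALLOC][4-5 ALLOC][6-23 FREE]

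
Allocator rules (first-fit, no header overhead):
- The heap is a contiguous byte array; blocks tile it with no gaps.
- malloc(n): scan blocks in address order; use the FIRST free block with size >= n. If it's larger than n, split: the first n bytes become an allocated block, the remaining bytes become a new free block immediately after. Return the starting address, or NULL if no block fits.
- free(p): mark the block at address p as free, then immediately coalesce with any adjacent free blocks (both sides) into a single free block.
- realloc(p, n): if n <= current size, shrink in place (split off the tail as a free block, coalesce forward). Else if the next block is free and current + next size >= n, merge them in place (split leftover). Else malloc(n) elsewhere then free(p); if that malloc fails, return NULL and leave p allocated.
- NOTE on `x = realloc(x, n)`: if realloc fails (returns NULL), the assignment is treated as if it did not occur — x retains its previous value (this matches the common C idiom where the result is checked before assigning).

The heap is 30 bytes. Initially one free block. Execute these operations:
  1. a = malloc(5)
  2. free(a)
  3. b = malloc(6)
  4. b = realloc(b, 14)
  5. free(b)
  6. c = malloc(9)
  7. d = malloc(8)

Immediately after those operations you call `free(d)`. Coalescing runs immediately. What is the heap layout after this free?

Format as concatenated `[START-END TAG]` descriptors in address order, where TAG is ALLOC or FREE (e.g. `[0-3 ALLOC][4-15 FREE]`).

Answer: [0-8 ALLOC][9-29 FREE]

Derivation:
Op 1: a = malloc(5) -> a = 0; heap: [0-4 ALLOC][5-29 FREE]
Op 2: free(a) -> (freed a); heap: [0-29 FREE]
Op 3: b = malloc(6) -> b = 0; heap: [0-5 ALLOC][6-29 FREE]
Op 4: b = realloc(b, 14) -> b = 0; heap: [0-13 ALLOC][14-29 FREE]
Op 5: free(b) -> (freed b); heap: [0-29 FREE]
Op 6: c = malloc(9) -> c = 0; heap: [0-8 ALLOC][9-29 FREE]
Op 7: d = malloc(8) -> d = 9; heap: [0-8 ALLOC][9-16 ALLOC][17-29 FREE]
free(d): d = 9 -> block [9-16 ALLOC]; mark free, coalesce with adjacent free neighbors -> [0-8 ALLOC][9-29 FREE]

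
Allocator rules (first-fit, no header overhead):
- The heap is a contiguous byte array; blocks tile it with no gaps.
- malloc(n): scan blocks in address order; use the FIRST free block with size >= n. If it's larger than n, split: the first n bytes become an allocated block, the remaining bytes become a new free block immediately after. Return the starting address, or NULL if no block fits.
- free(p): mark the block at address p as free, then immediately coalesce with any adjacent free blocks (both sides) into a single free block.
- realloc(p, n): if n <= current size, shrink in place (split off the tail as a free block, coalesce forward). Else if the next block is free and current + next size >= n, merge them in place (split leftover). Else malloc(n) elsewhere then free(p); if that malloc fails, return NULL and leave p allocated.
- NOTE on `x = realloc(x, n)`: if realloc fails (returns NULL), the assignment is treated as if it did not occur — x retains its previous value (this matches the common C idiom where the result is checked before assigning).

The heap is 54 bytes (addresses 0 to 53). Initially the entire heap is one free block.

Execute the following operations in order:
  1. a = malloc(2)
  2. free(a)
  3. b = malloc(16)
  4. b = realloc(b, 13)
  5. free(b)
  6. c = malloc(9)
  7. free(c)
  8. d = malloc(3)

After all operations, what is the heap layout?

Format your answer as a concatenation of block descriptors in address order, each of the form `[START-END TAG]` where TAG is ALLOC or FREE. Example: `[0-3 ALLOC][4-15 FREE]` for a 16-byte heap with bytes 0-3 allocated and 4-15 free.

Op 1: a = malloc(2) -> a = 0; heap: [0-1 ALLOC][2-53 FREE]
Op 2: free(a) -> (freed a); heap: [0-53 FREE]
Op 3: b = malloc(16) -> b = 0; heap: [0-15 ALLOC][16-53 FREE]
Op 4: b = realloc(b, 13) -> b = 0; heap: [0-12 ALLOC][13-53 FREE]
Op 5: free(b) -> (freed b); heap: [0-53 FREE]
Op 6: c = malloc(9) -> c = 0; heap: [0-8 ALLOC][9-53 FREE]
Op 7: free(c) -> (freed c); heap: [0-53 FREE]
Op 8: d = malloc(3) -> d = 0; heap: [0-2 ALLOC][3-53 FREE]

Answer: [0-2 ALLOC][3-53 FREE]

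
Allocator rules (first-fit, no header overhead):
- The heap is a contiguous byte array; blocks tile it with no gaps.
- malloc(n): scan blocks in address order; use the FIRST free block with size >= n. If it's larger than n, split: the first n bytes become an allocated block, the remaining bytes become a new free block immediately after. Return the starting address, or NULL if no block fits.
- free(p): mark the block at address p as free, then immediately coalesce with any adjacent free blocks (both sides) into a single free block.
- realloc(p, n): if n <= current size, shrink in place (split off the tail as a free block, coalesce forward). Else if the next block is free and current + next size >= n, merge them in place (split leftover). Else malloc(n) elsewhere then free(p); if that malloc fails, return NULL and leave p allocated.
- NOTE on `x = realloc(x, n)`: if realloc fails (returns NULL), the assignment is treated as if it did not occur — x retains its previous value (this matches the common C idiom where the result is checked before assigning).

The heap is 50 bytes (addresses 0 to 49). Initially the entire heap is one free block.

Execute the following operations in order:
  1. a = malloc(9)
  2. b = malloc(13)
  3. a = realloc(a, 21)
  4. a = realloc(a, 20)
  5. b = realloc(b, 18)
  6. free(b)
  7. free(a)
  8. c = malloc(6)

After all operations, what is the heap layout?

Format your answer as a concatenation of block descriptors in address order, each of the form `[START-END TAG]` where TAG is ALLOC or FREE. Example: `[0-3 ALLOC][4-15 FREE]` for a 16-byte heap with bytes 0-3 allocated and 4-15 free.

Answer: [0-5 ALLOC][6-49 FREE]

Derivation:
Op 1: a = malloc(9) -> a = 0; heap: [0-8 ALLOC][9-49 FREE]
Op 2: b = malloc(13) -> b = 9; heap: [0-8 ALLOC][9-21 ALLOC][22-49 FREE]
Op 3: a = realloc(a, 21) -> a = 22; heap: [0-8 FREE][9-21 ALLOC][22-42 ALLOC][43-49 FREE]
Op 4: a = realloc(a, 20) -> a = 22; heap: [0-8 FREE][9-21 ALLOC][22-41 ALLOC][42-49 FREE]
Op 5: b = realloc(b, 18) -> NULL (b unchanged); heap: [0-8 FREE][9-21 ALLOC][22-41 ALLOC][42-49 FREE]
Op 6: free(b) -> (freed b); heap: [0-21 FREE][22-41 ALLOC][42-49 FREE]
Op 7: free(a) -> (freed a); heap: [0-49 FREE]
Op 8: c = malloc(6) -> c = 0; heap: [0-5 ALLOC][6-49 FREE]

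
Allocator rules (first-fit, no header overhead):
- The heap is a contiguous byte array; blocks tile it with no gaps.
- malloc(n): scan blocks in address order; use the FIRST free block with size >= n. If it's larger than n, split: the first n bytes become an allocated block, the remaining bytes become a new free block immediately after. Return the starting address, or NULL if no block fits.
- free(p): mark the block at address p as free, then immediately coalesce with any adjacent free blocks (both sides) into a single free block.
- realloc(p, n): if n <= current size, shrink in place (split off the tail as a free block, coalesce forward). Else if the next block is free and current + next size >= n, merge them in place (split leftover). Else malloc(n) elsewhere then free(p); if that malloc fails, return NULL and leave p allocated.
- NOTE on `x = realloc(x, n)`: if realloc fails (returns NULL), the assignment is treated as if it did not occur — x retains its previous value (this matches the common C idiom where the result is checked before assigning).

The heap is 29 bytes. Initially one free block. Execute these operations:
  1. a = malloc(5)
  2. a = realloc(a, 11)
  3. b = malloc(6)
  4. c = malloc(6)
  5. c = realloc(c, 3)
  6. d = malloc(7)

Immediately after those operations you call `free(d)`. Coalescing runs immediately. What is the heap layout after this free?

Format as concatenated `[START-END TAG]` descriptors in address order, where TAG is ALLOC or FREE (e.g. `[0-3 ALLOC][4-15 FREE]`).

Op 1: a = malloc(5) -> a = 0; heap: [0-4 ALLOC][5-28 FREE]
Op 2: a = realloc(a, 11) -> a = 0; heap: [0-10 ALLOC][11-28 FREE]
Op 3: b = malloc(6) -> b = 11; heap: [0-10 ALLOC][11-16 ALLOC][17-28 FREE]
Op 4: c = malloc(6) -> c = 17; heap: [0-10 ALLOC][11-16 ALLOC][17-22 ALLOC][23-28 FREE]
Op 5: c = realloc(c, 3) -> c = 17; heap: [0-10 ALLOC][11-16 ALLOC][17-19 ALLOC][20-28 FREE]
Op 6: d = malloc(7) -> d = 20; heap: [0-10 ALLOC][11-16 ALLOC][17-19 ALLOC][20-26 ALLOC][27-28 FREE]
free(d): d = 20 -> block [20-26 ALLOC]; mark free, coalesce with adjacent free neighbors -> [0-10 ALLOC][11-16 ALLOC][17-19 ALLOC][20-28 FREE]

Answer: [0-10 ALLOC][11-16 ALLOC][17-19 ALLOC][20-28 FREE]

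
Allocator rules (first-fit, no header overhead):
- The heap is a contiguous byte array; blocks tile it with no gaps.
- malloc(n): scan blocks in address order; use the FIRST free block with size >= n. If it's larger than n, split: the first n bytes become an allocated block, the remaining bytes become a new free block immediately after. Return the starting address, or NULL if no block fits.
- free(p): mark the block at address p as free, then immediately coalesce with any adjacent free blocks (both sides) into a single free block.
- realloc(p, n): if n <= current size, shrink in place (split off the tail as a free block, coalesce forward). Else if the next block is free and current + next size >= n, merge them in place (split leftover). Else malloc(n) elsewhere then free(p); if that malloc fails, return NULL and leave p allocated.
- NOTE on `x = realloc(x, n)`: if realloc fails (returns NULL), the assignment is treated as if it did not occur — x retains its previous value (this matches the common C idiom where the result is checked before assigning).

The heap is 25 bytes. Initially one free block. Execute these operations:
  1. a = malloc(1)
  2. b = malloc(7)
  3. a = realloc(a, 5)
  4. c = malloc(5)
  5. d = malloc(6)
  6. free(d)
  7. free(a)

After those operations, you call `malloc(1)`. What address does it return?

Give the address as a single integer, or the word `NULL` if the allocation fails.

Op 1: a = malloc(1) -> a = 0; heap: [0-0 ALLOC][1-24 FREE]
Op 2: b = malloc(7) -> b = 1; heap: [0-0 ALLOC][1-7 ALLOC][8-24 FREE]
Op 3: a = realloc(a, 5) -> a = 8; heap: [0-0 FREE][1-7 ALLOC][8-12 ALLOC][13-24 FREE]
Op 4: c = malloc(5) -> c = 13; heap: [0-0 FREE][1-7 ALLOC][8-12 ALLOC][13-17 ALLOC][18-24 FREE]
Op 5: d = malloc(6) -> d = 18; heap: [0-0 FREE][1-7 ALLOC][8-12 ALLOC][13-17 ALLOC][18-23 ALLOC][24-24 FREE]
Op 6: free(d) -> (freed d); heap: [0-0 FREE][1-7 ALLOC][8-12 ALLOC][13-17 ALLOC][18-24 FREE]
Op 7: free(a) -> (freed a); heap: [0-0 FREE][1-7 ALLOC][8-12 FREE][13-17 ALLOC][18-24 FREE]
malloc(1): first-fit scan over [0-0 FREE][1-7 ALLOC][8-12 FREE][13-17 ALLOC][18-24 FREE] -> 0

Answer: 0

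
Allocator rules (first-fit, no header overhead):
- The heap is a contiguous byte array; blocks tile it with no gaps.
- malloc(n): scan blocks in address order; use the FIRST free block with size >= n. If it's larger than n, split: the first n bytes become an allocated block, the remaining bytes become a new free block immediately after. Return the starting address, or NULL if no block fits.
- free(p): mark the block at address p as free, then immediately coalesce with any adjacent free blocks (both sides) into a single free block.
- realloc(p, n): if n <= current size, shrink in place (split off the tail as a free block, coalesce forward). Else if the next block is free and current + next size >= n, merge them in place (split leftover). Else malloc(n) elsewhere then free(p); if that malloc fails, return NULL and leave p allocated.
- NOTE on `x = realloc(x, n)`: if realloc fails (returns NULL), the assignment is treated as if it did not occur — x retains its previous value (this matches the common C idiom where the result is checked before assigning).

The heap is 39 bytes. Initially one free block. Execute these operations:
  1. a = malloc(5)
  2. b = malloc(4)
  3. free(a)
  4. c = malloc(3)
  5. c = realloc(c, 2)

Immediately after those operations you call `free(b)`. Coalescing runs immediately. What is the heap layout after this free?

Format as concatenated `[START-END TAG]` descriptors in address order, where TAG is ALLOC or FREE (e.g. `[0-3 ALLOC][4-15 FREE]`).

Answer: [0-1 ALLOC][2-38 FREE]

Derivation:
Op 1: a = malloc(5) -> a = 0; heap: [0-4 ALLOC][5-38 FREE]
Op 2: b = malloc(4) -> b = 5; heap: [0-4 ALLOC][5-8 ALLOC][9-38 FREE]
Op 3: free(a) -> (freed a); heap: [0-4 FREE][5-8 ALLOC][9-38 FREE]
Op 4: c = malloc(3) -> c = 0; heap: [0-2 ALLOC][3-4 FREE][5-8 ALLOC][9-38 FREE]
Op 5: c = realloc(c, 2) -> c = 0; heap: [0-1 ALLOC][2-4 FREE][5-8 ALLOC][9-38 FREE]
free(b): b = 5 -> block [5-8 ALLOC]; mark free, coalesce with adjacent free neighbors -> [0-1 ALLOC][2-38 FREE]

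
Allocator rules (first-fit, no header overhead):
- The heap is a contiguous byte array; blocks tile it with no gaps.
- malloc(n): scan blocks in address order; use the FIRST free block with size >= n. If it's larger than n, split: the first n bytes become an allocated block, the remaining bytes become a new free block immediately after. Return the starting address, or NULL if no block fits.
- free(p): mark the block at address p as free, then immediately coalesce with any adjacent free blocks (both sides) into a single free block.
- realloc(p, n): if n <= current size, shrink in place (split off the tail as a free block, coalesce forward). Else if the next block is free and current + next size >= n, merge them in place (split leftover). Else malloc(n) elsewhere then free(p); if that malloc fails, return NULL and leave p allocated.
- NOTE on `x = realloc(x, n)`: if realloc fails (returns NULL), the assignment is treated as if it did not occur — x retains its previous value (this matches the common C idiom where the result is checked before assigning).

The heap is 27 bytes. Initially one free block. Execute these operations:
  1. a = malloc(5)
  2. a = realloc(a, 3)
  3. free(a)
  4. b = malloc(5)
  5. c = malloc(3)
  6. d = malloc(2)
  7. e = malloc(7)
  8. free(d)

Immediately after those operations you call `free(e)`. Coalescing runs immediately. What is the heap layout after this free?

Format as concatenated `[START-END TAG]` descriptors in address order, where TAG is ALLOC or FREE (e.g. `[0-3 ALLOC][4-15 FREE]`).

Answer: [0-4 ALLOC][5-7 ALLOC][8-26 FREE]

Derivation:
Op 1: a = malloc(5) -> a = 0; heap: [0-4 ALLOC][5-26 FREE]
Op 2: a = realloc(a, 3) -> a = 0; heap: [0-2 ALLOC][3-26 FREE]
Op 3: free(a) -> (freed a); heap: [0-26 FREE]
Op 4: b = malloc(5) -> b = 0; heap: [0-4 ALLOC][5-26 FREE]
Op 5: c = malloc(3) -> c = 5; heap: [0-4 ALLOC][5-7 ALLOC][8-26 FREE]
Op 6: d = malloc(2) -> d = 8; heap: [0-4 ALLOC][5-7 ALLOC][8-9 ALLOC][10-26 FREE]
Op 7: e = malloc(7) -> e = 10; heap: [0-4 ALLOC][5-7 ALLOC][8-9 ALLOC][10-16 ALLOC][17-26 FREE]
Op 8: free(d) -> (freed d); heap: [0-4 ALLOC][5-7 ALLOC][8-9 FREE][10-16 ALLOC][17-26 FREE]
free(e): e = 10 -> block [10-16 ALLOC]; mark free, coalesce with adjacent free neighbors -> [0-4 ALLOC][5-7 ALLOC][8-26 FREE]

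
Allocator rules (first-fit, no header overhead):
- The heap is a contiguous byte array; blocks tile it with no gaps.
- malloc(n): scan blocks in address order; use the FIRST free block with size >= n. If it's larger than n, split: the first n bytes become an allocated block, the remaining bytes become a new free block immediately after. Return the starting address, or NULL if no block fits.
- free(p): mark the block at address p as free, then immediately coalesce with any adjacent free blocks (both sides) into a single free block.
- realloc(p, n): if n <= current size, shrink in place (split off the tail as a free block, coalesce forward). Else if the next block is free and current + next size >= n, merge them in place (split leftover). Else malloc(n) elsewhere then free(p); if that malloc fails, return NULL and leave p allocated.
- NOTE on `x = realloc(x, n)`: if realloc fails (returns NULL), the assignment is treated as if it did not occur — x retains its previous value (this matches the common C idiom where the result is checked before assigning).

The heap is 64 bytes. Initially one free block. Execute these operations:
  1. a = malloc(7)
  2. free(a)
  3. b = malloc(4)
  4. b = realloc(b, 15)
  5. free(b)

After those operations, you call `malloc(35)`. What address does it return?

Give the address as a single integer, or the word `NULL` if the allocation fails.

Answer: 0

Derivation:
Op 1: a = malloc(7) -> a = 0; heap: [0-6 ALLOC][7-63 FREE]
Op 2: free(a) -> (freed a); heap: [0-63 FREE]
Op 3: b = malloc(4) -> b = 0; heap: [0-3 ALLOC][4-63 FREE]
Op 4: b = realloc(b, 15) -> b = 0; heap: [0-14 ALLOC][15-63 FREE]
Op 5: free(b) -> (freed b); heap: [0-63 FREE]
malloc(35): first-fit scan over [0-63 FREE] -> 0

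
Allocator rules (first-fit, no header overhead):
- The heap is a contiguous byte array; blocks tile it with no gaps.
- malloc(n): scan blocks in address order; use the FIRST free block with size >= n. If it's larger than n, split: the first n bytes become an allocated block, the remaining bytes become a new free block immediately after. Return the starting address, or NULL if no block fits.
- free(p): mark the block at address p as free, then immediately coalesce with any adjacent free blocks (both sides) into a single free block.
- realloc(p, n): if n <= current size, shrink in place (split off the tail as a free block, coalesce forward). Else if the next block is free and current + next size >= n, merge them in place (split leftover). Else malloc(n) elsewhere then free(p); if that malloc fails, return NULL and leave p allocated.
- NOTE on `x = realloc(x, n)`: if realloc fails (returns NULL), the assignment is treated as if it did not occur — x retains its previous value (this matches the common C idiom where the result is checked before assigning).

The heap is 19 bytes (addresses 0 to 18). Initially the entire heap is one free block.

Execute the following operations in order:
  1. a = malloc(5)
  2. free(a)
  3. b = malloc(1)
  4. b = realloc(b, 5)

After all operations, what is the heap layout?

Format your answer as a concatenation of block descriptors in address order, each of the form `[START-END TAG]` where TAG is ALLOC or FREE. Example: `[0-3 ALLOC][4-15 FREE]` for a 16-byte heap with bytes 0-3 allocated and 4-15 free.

Answer: [0-4 ALLOC][5-18 FREE]

Derivation:
Op 1: a = malloc(5) -> a = 0; heap: [0-4 ALLOC][5-18 FREE]
Op 2: free(a) -> (freed a); heap: [0-18 FREE]
Op 3: b = malloc(1) -> b = 0; heap: [0-0 ALLOC][1-18 FREE]
Op 4: b = realloc(b, 5) -> b = 0; heap: [0-4 ALLOC][5-18 FREE]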